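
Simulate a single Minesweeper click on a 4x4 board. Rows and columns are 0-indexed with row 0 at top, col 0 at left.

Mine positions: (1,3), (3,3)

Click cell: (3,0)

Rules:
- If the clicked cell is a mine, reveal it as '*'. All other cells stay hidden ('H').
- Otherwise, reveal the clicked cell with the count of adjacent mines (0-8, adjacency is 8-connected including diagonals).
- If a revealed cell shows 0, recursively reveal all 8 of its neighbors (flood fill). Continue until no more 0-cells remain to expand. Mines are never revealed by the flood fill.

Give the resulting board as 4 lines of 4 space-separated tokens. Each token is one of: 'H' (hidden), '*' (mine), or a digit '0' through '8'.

0 0 1 H
0 0 1 H
0 0 2 H
0 0 1 H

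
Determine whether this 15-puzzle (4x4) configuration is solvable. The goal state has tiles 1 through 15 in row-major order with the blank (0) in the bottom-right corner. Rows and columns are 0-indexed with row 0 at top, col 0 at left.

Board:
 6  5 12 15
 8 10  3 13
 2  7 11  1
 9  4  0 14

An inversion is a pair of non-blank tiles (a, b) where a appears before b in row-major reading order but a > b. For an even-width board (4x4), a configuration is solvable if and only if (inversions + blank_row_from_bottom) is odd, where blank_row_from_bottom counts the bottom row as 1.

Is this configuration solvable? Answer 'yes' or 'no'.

Inversions: 55
Blank is in row 3 (0-indexed from top), which is row 1 counting from the bottom (bottom = 1).
55 + 1 = 56, which is even, so the puzzle is not solvable.

Answer: no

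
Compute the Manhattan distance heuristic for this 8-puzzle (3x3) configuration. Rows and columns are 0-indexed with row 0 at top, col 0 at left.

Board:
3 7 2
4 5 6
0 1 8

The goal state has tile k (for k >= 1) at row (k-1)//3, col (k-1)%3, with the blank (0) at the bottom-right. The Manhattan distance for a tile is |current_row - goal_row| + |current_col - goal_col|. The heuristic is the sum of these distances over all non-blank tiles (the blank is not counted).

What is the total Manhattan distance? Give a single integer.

Tile 3: at (0,0), goal (0,2), distance |0-0|+|0-2| = 2
Tile 7: at (0,1), goal (2,0), distance |0-2|+|1-0| = 3
Tile 2: at (0,2), goal (0,1), distance |0-0|+|2-1| = 1
Tile 4: at (1,0), goal (1,0), distance |1-1|+|0-0| = 0
Tile 5: at (1,1), goal (1,1), distance |1-1|+|1-1| = 0
Tile 6: at (1,2), goal (1,2), distance |1-1|+|2-2| = 0
Tile 1: at (2,1), goal (0,0), distance |2-0|+|1-0| = 3
Tile 8: at (2,2), goal (2,1), distance |2-2|+|2-1| = 1
Sum: 2 + 3 + 1 + 0 + 0 + 0 + 3 + 1 = 10

Answer: 10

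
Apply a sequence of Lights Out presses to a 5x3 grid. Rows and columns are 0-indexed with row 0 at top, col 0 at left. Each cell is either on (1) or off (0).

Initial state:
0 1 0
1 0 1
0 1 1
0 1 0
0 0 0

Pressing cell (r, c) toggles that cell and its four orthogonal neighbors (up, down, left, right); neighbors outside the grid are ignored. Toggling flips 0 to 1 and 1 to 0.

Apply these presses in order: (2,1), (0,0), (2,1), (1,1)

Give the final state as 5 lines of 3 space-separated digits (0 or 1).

Answer: 1 1 0
1 1 0
0 0 1
0 1 0
0 0 0

Derivation:
After press 1 at (2,1):
0 1 0
1 1 1
1 0 0
0 0 0
0 0 0

After press 2 at (0,0):
1 0 0
0 1 1
1 0 0
0 0 0
0 0 0

After press 3 at (2,1):
1 0 0
0 0 1
0 1 1
0 1 0
0 0 0

After press 4 at (1,1):
1 1 0
1 1 0
0 0 1
0 1 0
0 0 0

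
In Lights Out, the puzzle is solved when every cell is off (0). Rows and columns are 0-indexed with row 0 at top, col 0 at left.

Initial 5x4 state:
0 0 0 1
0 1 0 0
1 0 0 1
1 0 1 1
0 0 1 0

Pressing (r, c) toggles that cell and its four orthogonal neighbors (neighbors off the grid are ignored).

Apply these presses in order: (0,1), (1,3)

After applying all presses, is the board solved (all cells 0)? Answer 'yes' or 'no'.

Answer: no

Derivation:
After press 1 at (0,1):
1 1 1 1
0 0 0 0
1 0 0 1
1 0 1 1
0 0 1 0

After press 2 at (1,3):
1 1 1 0
0 0 1 1
1 0 0 0
1 0 1 1
0 0 1 0

Lights still on: 10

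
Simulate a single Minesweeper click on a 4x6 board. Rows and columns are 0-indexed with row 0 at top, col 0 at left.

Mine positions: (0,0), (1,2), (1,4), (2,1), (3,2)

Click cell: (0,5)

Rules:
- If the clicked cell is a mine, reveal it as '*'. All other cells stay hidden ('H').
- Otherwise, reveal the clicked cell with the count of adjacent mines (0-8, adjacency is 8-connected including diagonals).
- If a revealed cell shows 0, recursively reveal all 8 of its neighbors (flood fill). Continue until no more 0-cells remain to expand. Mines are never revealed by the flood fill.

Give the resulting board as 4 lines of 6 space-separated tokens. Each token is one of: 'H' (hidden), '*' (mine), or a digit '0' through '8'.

H H H H H 1
H H H H H H
H H H H H H
H H H H H H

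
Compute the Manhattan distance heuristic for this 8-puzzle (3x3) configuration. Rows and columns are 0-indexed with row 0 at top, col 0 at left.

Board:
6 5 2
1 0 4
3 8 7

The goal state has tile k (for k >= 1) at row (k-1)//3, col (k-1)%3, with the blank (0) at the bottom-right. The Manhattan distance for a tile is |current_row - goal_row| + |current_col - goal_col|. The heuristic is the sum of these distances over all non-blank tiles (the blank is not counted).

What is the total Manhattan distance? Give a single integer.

Tile 6: (0,0)->(1,2) = 3
Tile 5: (0,1)->(1,1) = 1
Tile 2: (0,2)->(0,1) = 1
Tile 1: (1,0)->(0,0) = 1
Tile 4: (1,2)->(1,0) = 2
Tile 3: (2,0)->(0,2) = 4
Tile 8: (2,1)->(2,1) = 0
Tile 7: (2,2)->(2,0) = 2
Sum: 3 + 1 + 1 + 1 + 2 + 4 + 0 + 2 = 14

Answer: 14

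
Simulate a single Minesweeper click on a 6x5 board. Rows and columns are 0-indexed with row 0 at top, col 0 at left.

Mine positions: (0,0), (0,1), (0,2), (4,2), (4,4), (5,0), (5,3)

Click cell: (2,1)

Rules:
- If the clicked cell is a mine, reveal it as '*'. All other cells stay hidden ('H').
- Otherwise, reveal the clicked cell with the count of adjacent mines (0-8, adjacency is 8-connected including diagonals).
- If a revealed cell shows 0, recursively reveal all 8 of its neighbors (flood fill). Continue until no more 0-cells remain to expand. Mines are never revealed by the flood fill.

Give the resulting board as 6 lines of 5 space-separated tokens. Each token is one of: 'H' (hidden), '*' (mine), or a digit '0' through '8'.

H H H 1 0
2 3 2 1 0
0 0 0 0 0
0 1 1 2 1
1 2 H H H
H H H H H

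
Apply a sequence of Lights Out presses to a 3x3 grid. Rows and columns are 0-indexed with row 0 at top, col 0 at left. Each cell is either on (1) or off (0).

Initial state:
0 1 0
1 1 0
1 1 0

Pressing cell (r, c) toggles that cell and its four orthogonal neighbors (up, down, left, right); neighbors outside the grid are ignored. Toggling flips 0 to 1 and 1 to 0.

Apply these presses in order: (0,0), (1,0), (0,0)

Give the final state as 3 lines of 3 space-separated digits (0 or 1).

Answer: 1 1 0
0 0 0
0 1 0

Derivation:
After press 1 at (0,0):
1 0 0
0 1 0
1 1 0

After press 2 at (1,0):
0 0 0
1 0 0
0 1 0

After press 3 at (0,0):
1 1 0
0 0 0
0 1 0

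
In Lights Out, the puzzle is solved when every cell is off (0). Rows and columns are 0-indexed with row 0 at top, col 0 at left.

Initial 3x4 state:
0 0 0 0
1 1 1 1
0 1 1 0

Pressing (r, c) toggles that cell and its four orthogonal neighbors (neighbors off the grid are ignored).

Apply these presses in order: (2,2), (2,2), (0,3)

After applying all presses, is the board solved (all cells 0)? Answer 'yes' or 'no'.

Answer: no

Derivation:
After press 1 at (2,2):
0 0 0 0
1 1 0 1
0 0 0 1

After press 2 at (2,2):
0 0 0 0
1 1 1 1
0 1 1 0

After press 3 at (0,3):
0 0 1 1
1 1 1 0
0 1 1 0

Lights still on: 7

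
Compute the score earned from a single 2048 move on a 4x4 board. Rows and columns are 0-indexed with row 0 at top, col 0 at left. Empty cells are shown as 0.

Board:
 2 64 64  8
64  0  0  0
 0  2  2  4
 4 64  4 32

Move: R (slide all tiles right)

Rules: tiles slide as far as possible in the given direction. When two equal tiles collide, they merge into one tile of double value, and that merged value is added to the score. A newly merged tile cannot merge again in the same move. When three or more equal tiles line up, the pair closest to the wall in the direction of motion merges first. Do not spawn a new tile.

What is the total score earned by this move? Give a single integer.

Slide right:
row 0: [2, 64, 64, 8] -> [0, 2, 128, 8]  score +128 (running 128)
row 1: [64, 0, 0, 0] -> [0, 0, 0, 64]  score +0 (running 128)
row 2: [0, 2, 2, 4] -> [0, 0, 4, 4]  score +4 (running 132)
row 3: [4, 64, 4, 32] -> [4, 64, 4, 32]  score +0 (running 132)
Board after move:
  0   2 128   8
  0   0   0  64
  0   0   4   4
  4  64   4  32

Answer: 132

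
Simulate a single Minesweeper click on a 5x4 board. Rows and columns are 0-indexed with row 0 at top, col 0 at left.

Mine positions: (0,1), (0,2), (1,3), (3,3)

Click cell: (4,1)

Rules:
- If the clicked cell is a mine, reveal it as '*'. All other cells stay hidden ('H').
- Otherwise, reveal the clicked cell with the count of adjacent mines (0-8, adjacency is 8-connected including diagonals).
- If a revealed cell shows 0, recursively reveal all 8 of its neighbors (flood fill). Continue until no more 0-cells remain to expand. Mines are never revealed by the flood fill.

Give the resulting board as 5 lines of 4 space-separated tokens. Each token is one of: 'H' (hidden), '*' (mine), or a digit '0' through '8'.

H H H H
1 2 3 H
0 0 2 H
0 0 1 H
0 0 1 H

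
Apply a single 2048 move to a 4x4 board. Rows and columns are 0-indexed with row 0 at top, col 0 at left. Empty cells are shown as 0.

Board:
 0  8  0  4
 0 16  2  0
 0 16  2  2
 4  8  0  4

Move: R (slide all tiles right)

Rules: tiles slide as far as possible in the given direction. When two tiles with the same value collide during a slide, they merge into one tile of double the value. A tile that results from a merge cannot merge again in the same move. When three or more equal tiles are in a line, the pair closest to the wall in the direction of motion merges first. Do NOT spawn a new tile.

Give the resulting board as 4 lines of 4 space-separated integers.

Slide right:
row 0: [0, 8, 0, 4] -> [0, 0, 8, 4]
row 1: [0, 16, 2, 0] -> [0, 0, 16, 2]
row 2: [0, 16, 2, 2] -> [0, 0, 16, 4]
row 3: [4, 8, 0, 4] -> [0, 4, 8, 4]

Answer:  0  0  8  4
 0  0 16  2
 0  0 16  4
 0  4  8  4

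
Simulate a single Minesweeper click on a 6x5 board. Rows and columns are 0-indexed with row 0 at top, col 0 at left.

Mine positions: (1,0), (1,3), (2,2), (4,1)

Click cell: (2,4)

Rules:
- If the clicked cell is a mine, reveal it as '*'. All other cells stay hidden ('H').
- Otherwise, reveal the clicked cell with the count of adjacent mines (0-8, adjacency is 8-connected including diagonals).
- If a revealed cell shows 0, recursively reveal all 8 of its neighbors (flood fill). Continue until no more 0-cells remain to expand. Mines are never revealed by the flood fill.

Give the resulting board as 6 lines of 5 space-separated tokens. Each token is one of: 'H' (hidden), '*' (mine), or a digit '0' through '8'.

H H H H H
H H H H H
H H H H 1
H H H H H
H H H H H
H H H H H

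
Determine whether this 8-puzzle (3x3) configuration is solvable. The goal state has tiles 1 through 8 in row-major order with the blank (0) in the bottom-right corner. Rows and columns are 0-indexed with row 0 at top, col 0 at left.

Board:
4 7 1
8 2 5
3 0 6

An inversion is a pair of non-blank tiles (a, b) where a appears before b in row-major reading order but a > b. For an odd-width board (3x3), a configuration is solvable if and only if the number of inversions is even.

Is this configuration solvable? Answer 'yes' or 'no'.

Answer: no

Derivation:
Inversions (pairs i<j in row-major order where tile[i] > tile[j] > 0): 13
13 is odd, so the puzzle is not solvable.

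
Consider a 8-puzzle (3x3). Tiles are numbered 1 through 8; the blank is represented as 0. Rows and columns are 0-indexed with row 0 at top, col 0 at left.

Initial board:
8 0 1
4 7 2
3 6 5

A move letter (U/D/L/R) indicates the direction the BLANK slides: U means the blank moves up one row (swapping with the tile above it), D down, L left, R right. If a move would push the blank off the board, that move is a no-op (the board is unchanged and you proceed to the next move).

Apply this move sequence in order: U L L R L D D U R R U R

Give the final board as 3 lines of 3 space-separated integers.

Answer: 4 8 0
7 2 1
3 6 5

Derivation:
After move 1 (U):
8 0 1
4 7 2
3 6 5

After move 2 (L):
0 8 1
4 7 2
3 6 5

After move 3 (L):
0 8 1
4 7 2
3 6 5

After move 4 (R):
8 0 1
4 7 2
3 6 5

After move 5 (L):
0 8 1
4 7 2
3 6 5

After move 6 (D):
4 8 1
0 7 2
3 6 5

After move 7 (D):
4 8 1
3 7 2
0 6 5

After move 8 (U):
4 8 1
0 7 2
3 6 5

After move 9 (R):
4 8 1
7 0 2
3 6 5

After move 10 (R):
4 8 1
7 2 0
3 6 5

After move 11 (U):
4 8 0
7 2 1
3 6 5

After move 12 (R):
4 8 0
7 2 1
3 6 5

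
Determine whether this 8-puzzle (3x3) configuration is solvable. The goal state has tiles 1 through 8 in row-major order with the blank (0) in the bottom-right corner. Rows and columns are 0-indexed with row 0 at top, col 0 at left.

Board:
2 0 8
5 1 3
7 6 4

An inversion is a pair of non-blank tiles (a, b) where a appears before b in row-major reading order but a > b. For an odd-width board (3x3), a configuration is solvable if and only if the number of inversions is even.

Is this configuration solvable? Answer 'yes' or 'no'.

Answer: no

Derivation:
Inversions (pairs i<j in row-major order where tile[i] > tile[j] > 0): 13
13 is odd, so the puzzle is not solvable.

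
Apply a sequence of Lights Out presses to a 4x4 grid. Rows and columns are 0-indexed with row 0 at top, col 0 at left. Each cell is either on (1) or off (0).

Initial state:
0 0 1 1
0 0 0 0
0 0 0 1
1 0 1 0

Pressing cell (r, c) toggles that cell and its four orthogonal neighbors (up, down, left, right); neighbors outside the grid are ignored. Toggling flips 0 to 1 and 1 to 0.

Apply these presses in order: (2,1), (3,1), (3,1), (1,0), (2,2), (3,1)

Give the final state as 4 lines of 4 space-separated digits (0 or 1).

Answer: 1 0 1 1
1 0 1 0
0 1 0 0
0 0 1 0

Derivation:
After press 1 at (2,1):
0 0 1 1
0 1 0 0
1 1 1 1
1 1 1 0

After press 2 at (3,1):
0 0 1 1
0 1 0 0
1 0 1 1
0 0 0 0

After press 3 at (3,1):
0 0 1 1
0 1 0 0
1 1 1 1
1 1 1 0

After press 4 at (1,0):
1 0 1 1
1 0 0 0
0 1 1 1
1 1 1 0

After press 5 at (2,2):
1 0 1 1
1 0 1 0
0 0 0 0
1 1 0 0

After press 6 at (3,1):
1 0 1 1
1 0 1 0
0 1 0 0
0 0 1 0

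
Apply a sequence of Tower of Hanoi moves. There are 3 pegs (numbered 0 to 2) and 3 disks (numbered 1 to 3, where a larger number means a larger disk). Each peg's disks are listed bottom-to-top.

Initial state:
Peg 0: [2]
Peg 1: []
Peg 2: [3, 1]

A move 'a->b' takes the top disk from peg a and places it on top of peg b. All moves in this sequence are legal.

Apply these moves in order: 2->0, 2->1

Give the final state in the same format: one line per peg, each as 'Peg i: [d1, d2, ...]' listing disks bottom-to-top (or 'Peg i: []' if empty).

After move 1 (2->0):
Peg 0: [2, 1]
Peg 1: []
Peg 2: [3]

After move 2 (2->1):
Peg 0: [2, 1]
Peg 1: [3]
Peg 2: []

Answer: Peg 0: [2, 1]
Peg 1: [3]
Peg 2: []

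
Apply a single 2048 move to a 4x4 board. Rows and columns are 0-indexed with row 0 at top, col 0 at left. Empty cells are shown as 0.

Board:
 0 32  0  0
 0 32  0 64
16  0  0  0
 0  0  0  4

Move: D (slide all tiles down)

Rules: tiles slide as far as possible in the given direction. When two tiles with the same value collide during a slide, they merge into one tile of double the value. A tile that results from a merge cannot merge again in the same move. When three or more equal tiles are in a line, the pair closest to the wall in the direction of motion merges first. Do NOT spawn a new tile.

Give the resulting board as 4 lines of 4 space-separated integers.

Slide down:
col 0: [0, 0, 16, 0] -> [0, 0, 0, 16]
col 1: [32, 32, 0, 0] -> [0, 0, 0, 64]
col 2: [0, 0, 0, 0] -> [0, 0, 0, 0]
col 3: [0, 64, 0, 4] -> [0, 0, 64, 4]

Answer:  0  0  0  0
 0  0  0  0
 0  0  0 64
16 64  0  4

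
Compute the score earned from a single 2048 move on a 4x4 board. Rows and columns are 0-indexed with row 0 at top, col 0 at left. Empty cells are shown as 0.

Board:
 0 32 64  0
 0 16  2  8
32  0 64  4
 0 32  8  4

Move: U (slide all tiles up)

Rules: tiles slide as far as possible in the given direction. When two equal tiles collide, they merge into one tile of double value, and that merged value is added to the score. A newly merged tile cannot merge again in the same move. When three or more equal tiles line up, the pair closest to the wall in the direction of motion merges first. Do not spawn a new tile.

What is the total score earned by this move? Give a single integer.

Slide up:
col 0: [0, 0, 32, 0] -> [32, 0, 0, 0]  score +0 (running 0)
col 1: [32, 16, 0, 32] -> [32, 16, 32, 0]  score +0 (running 0)
col 2: [64, 2, 64, 8] -> [64, 2, 64, 8]  score +0 (running 0)
col 3: [0, 8, 4, 4] -> [8, 8, 0, 0]  score +8 (running 8)
Board after move:
32 32 64  8
 0 16  2  8
 0 32 64  0
 0  0  8  0

Answer: 8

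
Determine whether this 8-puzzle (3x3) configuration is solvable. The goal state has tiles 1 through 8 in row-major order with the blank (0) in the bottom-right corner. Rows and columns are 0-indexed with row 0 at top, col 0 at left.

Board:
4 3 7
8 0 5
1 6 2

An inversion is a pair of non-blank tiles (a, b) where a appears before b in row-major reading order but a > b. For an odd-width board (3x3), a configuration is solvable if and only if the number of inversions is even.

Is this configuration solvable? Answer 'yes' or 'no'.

Answer: yes

Derivation:
Inversions (pairs i<j in row-major order where tile[i] > tile[j] > 0): 16
16 is even, so the puzzle is solvable.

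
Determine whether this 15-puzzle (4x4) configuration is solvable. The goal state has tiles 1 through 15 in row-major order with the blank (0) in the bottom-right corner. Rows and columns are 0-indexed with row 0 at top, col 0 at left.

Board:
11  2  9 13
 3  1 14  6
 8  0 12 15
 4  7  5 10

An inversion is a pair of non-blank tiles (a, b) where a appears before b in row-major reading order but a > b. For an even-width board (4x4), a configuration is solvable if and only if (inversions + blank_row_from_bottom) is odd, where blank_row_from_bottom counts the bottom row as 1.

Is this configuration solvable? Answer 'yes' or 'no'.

Inversions: 49
Blank is in row 2 (0-indexed from top), which is row 2 counting from the bottom (bottom = 1).
49 + 2 = 51, which is odd, so the puzzle is solvable.

Answer: yes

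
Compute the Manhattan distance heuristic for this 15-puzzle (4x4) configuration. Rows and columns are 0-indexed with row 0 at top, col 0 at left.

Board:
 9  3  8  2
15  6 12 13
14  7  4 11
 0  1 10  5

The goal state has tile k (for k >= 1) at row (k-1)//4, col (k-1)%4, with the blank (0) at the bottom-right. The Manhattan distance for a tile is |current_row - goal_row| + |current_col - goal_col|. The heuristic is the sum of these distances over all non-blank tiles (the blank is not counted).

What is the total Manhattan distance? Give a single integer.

Answer: 37

Derivation:
Tile 9: at (0,0), goal (2,0), distance |0-2|+|0-0| = 2
Tile 3: at (0,1), goal (0,2), distance |0-0|+|1-2| = 1
Tile 8: at (0,2), goal (1,3), distance |0-1|+|2-3| = 2
Tile 2: at (0,3), goal (0,1), distance |0-0|+|3-1| = 2
Tile 15: at (1,0), goal (3,2), distance |1-3|+|0-2| = 4
Tile 6: at (1,1), goal (1,1), distance |1-1|+|1-1| = 0
Tile 12: at (1,2), goal (2,3), distance |1-2|+|2-3| = 2
Tile 13: at (1,3), goal (3,0), distance |1-3|+|3-0| = 5
Tile 14: at (2,0), goal (3,1), distance |2-3|+|0-1| = 2
Tile 7: at (2,1), goal (1,2), distance |2-1|+|1-2| = 2
Tile 4: at (2,2), goal (0,3), distance |2-0|+|2-3| = 3
Tile 11: at (2,3), goal (2,2), distance |2-2|+|3-2| = 1
Tile 1: at (3,1), goal (0,0), distance |3-0|+|1-0| = 4
Tile 10: at (3,2), goal (2,1), distance |3-2|+|2-1| = 2
Tile 5: at (3,3), goal (1,0), distance |3-1|+|3-0| = 5
Sum: 2 + 1 + 2 + 2 + 4 + 0 + 2 + 5 + 2 + 2 + 3 + 1 + 4 + 2 + 5 = 37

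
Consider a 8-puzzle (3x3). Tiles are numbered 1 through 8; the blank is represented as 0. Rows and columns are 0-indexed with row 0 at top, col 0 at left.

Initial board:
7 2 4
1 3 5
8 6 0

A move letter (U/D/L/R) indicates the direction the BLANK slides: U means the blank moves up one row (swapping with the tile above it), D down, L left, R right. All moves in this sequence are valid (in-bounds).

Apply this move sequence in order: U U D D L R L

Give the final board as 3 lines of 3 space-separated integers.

After move 1 (U):
7 2 4
1 3 0
8 6 5

After move 2 (U):
7 2 0
1 3 4
8 6 5

After move 3 (D):
7 2 4
1 3 0
8 6 5

After move 4 (D):
7 2 4
1 3 5
8 6 0

After move 5 (L):
7 2 4
1 3 5
8 0 6

After move 6 (R):
7 2 4
1 3 5
8 6 0

After move 7 (L):
7 2 4
1 3 5
8 0 6

Answer: 7 2 4
1 3 5
8 0 6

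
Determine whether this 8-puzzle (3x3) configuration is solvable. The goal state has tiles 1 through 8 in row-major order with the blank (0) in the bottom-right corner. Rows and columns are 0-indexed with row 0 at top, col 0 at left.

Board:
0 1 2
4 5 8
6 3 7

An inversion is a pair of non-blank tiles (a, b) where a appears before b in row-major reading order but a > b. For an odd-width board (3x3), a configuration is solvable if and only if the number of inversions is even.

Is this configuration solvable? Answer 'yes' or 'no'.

Answer: yes

Derivation:
Inversions (pairs i<j in row-major order where tile[i] > tile[j] > 0): 6
6 is even, so the puzzle is solvable.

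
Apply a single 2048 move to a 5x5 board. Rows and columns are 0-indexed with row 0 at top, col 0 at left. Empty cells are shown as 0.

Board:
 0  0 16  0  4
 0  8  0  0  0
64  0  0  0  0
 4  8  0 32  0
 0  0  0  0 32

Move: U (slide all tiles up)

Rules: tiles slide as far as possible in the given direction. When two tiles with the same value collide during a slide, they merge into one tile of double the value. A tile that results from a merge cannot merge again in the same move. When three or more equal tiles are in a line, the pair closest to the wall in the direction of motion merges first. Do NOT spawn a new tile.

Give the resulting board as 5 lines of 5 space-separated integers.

Answer: 64 16 16 32  4
 4  0  0  0 32
 0  0  0  0  0
 0  0  0  0  0
 0  0  0  0  0

Derivation:
Slide up:
col 0: [0, 0, 64, 4, 0] -> [64, 4, 0, 0, 0]
col 1: [0, 8, 0, 8, 0] -> [16, 0, 0, 0, 0]
col 2: [16, 0, 0, 0, 0] -> [16, 0, 0, 0, 0]
col 3: [0, 0, 0, 32, 0] -> [32, 0, 0, 0, 0]
col 4: [4, 0, 0, 0, 32] -> [4, 32, 0, 0, 0]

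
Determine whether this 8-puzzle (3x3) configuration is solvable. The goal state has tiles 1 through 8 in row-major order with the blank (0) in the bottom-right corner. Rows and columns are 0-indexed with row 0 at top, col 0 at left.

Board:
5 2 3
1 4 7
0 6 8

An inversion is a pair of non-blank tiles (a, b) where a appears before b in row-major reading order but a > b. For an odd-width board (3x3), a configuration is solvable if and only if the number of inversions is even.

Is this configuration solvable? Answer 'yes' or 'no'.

Answer: no

Derivation:
Inversions (pairs i<j in row-major order where tile[i] > tile[j] > 0): 7
7 is odd, so the puzzle is not solvable.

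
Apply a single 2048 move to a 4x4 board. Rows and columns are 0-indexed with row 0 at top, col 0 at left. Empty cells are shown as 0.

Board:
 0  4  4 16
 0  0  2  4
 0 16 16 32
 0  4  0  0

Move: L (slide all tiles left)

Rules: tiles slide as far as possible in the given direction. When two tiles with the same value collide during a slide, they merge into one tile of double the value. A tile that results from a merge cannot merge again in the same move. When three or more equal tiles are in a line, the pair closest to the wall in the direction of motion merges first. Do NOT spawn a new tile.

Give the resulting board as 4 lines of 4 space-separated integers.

Answer:  8 16  0  0
 2  4  0  0
32 32  0  0
 4  0  0  0

Derivation:
Slide left:
row 0: [0, 4, 4, 16] -> [8, 16, 0, 0]
row 1: [0, 0, 2, 4] -> [2, 4, 0, 0]
row 2: [0, 16, 16, 32] -> [32, 32, 0, 0]
row 3: [0, 4, 0, 0] -> [4, 0, 0, 0]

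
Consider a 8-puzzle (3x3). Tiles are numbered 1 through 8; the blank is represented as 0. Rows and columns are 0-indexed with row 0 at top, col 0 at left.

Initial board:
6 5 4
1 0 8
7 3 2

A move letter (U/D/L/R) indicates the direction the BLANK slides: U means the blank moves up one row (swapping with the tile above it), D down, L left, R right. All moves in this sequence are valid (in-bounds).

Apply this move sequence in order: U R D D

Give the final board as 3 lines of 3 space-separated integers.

After move 1 (U):
6 0 4
1 5 8
7 3 2

After move 2 (R):
6 4 0
1 5 8
7 3 2

After move 3 (D):
6 4 8
1 5 0
7 3 2

After move 4 (D):
6 4 8
1 5 2
7 3 0

Answer: 6 4 8
1 5 2
7 3 0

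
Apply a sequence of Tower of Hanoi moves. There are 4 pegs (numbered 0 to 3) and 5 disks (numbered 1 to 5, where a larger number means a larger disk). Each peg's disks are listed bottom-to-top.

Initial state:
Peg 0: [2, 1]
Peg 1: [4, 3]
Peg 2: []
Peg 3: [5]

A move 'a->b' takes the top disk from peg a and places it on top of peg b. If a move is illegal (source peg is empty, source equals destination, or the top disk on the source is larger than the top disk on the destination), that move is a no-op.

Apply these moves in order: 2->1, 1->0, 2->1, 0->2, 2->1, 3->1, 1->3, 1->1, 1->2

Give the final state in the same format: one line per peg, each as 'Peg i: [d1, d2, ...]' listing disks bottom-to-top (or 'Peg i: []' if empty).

After move 1 (2->1):
Peg 0: [2, 1]
Peg 1: [4, 3]
Peg 2: []
Peg 3: [5]

After move 2 (1->0):
Peg 0: [2, 1]
Peg 1: [4, 3]
Peg 2: []
Peg 3: [5]

After move 3 (2->1):
Peg 0: [2, 1]
Peg 1: [4, 3]
Peg 2: []
Peg 3: [5]

After move 4 (0->2):
Peg 0: [2]
Peg 1: [4, 3]
Peg 2: [1]
Peg 3: [5]

After move 5 (2->1):
Peg 0: [2]
Peg 1: [4, 3, 1]
Peg 2: []
Peg 3: [5]

After move 6 (3->1):
Peg 0: [2]
Peg 1: [4, 3, 1]
Peg 2: []
Peg 3: [5]

After move 7 (1->3):
Peg 0: [2]
Peg 1: [4, 3]
Peg 2: []
Peg 3: [5, 1]

After move 8 (1->1):
Peg 0: [2]
Peg 1: [4, 3]
Peg 2: []
Peg 3: [5, 1]

After move 9 (1->2):
Peg 0: [2]
Peg 1: [4]
Peg 2: [3]
Peg 3: [5, 1]

Answer: Peg 0: [2]
Peg 1: [4]
Peg 2: [3]
Peg 3: [5, 1]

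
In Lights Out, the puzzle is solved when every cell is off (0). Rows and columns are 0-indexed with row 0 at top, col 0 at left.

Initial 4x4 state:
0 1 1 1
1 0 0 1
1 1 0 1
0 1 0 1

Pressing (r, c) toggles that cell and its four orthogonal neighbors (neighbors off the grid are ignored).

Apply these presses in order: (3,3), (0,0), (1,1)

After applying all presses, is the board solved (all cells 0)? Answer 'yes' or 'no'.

Answer: no

Derivation:
After press 1 at (3,3):
0 1 1 1
1 0 0 1
1 1 0 0
0 1 1 0

After press 2 at (0,0):
1 0 1 1
0 0 0 1
1 1 0 0
0 1 1 0

After press 3 at (1,1):
1 1 1 1
1 1 1 1
1 0 0 0
0 1 1 0

Lights still on: 11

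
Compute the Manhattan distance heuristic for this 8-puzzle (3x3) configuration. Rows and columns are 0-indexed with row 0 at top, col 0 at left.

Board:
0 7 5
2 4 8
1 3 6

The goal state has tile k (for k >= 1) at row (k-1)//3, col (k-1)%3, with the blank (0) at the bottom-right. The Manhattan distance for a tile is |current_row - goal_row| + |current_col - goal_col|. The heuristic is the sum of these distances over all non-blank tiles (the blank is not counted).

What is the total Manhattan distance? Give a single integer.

Tile 7: (0,1)->(2,0) = 3
Tile 5: (0,2)->(1,1) = 2
Tile 2: (1,0)->(0,1) = 2
Tile 4: (1,1)->(1,0) = 1
Tile 8: (1,2)->(2,1) = 2
Tile 1: (2,0)->(0,0) = 2
Tile 3: (2,1)->(0,2) = 3
Tile 6: (2,2)->(1,2) = 1
Sum: 3 + 2 + 2 + 1 + 2 + 2 + 3 + 1 = 16

Answer: 16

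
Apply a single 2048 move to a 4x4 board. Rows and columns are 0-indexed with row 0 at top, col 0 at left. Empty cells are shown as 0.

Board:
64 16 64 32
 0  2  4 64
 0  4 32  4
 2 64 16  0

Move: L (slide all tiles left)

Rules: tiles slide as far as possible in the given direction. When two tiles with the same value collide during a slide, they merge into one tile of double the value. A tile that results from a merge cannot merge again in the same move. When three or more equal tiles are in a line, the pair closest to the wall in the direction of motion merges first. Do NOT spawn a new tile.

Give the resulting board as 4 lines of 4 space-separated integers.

Answer: 64 16 64 32
 2  4 64  0
 4 32  4  0
 2 64 16  0

Derivation:
Slide left:
row 0: [64, 16, 64, 32] -> [64, 16, 64, 32]
row 1: [0, 2, 4, 64] -> [2, 4, 64, 0]
row 2: [0, 4, 32, 4] -> [4, 32, 4, 0]
row 3: [2, 64, 16, 0] -> [2, 64, 16, 0]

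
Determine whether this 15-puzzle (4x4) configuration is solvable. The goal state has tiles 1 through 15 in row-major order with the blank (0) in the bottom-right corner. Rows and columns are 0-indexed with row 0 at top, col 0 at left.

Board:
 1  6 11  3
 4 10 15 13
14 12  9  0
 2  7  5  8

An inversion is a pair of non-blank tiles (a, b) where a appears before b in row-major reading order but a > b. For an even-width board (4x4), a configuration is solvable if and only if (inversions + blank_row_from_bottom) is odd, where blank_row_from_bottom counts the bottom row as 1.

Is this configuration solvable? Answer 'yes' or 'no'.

Inversions: 49
Blank is in row 2 (0-indexed from top), which is row 2 counting from the bottom (bottom = 1).
49 + 2 = 51, which is odd, so the puzzle is solvable.

Answer: yes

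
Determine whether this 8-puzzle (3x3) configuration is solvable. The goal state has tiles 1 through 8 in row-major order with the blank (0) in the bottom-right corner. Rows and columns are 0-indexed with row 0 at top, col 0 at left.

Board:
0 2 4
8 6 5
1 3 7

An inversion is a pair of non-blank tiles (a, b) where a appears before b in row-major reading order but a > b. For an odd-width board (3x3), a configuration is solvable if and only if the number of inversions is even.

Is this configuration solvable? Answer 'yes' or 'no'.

Answer: no

Derivation:
Inversions (pairs i<j in row-major order where tile[i] > tile[j] > 0): 13
13 is odd, so the puzzle is not solvable.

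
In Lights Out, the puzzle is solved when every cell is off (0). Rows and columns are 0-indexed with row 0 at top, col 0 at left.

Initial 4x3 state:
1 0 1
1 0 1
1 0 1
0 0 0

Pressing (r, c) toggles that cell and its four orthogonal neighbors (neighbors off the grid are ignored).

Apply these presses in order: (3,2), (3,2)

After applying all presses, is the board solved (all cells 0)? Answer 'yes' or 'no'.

After press 1 at (3,2):
1 0 1
1 0 1
1 0 0
0 1 1

After press 2 at (3,2):
1 0 1
1 0 1
1 0 1
0 0 0

Lights still on: 6

Answer: no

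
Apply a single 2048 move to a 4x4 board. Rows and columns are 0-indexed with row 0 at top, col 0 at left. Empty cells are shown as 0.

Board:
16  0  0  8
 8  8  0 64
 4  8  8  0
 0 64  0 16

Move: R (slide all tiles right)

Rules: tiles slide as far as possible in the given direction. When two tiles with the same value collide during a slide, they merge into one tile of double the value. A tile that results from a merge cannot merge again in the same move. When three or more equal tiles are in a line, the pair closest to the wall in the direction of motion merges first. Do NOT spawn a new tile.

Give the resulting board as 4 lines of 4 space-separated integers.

Answer:  0  0 16  8
 0  0 16 64
 0  0  4 16
 0  0 64 16

Derivation:
Slide right:
row 0: [16, 0, 0, 8] -> [0, 0, 16, 8]
row 1: [8, 8, 0, 64] -> [0, 0, 16, 64]
row 2: [4, 8, 8, 0] -> [0, 0, 4, 16]
row 3: [0, 64, 0, 16] -> [0, 0, 64, 16]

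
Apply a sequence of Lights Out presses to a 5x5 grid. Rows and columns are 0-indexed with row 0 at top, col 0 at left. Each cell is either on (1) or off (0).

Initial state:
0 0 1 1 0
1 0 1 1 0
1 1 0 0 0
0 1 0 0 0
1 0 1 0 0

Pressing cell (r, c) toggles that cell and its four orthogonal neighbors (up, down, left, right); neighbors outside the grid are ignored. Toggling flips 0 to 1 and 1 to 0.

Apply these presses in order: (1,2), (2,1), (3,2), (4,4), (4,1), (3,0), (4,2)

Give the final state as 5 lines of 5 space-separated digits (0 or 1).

After press 1 at (1,2):
0 0 0 1 0
1 1 0 0 0
1 1 1 0 0
0 1 0 0 0
1 0 1 0 0

After press 2 at (2,1):
0 0 0 1 0
1 0 0 0 0
0 0 0 0 0
0 0 0 0 0
1 0 1 0 0

After press 3 at (3,2):
0 0 0 1 0
1 0 0 0 0
0 0 1 0 0
0 1 1 1 0
1 0 0 0 0

After press 4 at (4,4):
0 0 0 1 0
1 0 0 0 0
0 0 1 0 0
0 1 1 1 1
1 0 0 1 1

After press 5 at (4,1):
0 0 0 1 0
1 0 0 0 0
0 0 1 0 0
0 0 1 1 1
0 1 1 1 1

After press 6 at (3,0):
0 0 0 1 0
1 0 0 0 0
1 0 1 0 0
1 1 1 1 1
1 1 1 1 1

After press 7 at (4,2):
0 0 0 1 0
1 0 0 0 0
1 0 1 0 0
1 1 0 1 1
1 0 0 0 1

Answer: 0 0 0 1 0
1 0 0 0 0
1 0 1 0 0
1 1 0 1 1
1 0 0 0 1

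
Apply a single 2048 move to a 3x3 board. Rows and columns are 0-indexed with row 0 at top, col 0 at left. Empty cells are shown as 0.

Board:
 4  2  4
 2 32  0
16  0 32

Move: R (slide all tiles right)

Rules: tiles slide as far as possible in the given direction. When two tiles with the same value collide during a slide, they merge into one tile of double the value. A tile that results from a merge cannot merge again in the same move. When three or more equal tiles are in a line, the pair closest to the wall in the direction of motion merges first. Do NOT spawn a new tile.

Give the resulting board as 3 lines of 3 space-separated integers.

Slide right:
row 0: [4, 2, 4] -> [4, 2, 4]
row 1: [2, 32, 0] -> [0, 2, 32]
row 2: [16, 0, 32] -> [0, 16, 32]

Answer:  4  2  4
 0  2 32
 0 16 32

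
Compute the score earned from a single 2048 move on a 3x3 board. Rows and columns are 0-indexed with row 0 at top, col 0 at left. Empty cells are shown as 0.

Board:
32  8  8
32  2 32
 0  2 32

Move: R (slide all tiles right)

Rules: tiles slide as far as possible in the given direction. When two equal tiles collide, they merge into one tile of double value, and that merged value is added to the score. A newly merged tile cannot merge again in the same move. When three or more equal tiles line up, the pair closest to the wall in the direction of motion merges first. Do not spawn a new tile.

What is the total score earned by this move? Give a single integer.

Answer: 16

Derivation:
Slide right:
row 0: [32, 8, 8] -> [0, 32, 16]  score +16 (running 16)
row 1: [32, 2, 32] -> [32, 2, 32]  score +0 (running 16)
row 2: [0, 2, 32] -> [0, 2, 32]  score +0 (running 16)
Board after move:
 0 32 16
32  2 32
 0  2 32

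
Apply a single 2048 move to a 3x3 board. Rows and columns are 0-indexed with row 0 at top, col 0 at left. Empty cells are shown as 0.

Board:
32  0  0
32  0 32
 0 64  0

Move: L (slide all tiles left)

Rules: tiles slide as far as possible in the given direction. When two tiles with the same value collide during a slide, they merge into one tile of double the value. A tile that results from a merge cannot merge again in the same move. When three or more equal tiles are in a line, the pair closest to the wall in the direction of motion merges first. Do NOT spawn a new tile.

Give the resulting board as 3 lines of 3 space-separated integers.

Answer: 32  0  0
64  0  0
64  0  0

Derivation:
Slide left:
row 0: [32, 0, 0] -> [32, 0, 0]
row 1: [32, 0, 32] -> [64, 0, 0]
row 2: [0, 64, 0] -> [64, 0, 0]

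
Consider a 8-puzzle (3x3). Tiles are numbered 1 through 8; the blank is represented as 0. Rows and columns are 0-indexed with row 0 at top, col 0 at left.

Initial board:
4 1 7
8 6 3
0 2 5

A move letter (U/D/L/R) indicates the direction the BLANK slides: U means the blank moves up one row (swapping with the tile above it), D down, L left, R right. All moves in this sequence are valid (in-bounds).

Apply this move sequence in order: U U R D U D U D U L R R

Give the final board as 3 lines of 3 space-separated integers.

After move 1 (U):
4 1 7
0 6 3
8 2 5

After move 2 (U):
0 1 7
4 6 3
8 2 5

After move 3 (R):
1 0 7
4 6 3
8 2 5

After move 4 (D):
1 6 7
4 0 3
8 2 5

After move 5 (U):
1 0 7
4 6 3
8 2 5

After move 6 (D):
1 6 7
4 0 3
8 2 5

After move 7 (U):
1 0 7
4 6 3
8 2 5

After move 8 (D):
1 6 7
4 0 3
8 2 5

After move 9 (U):
1 0 7
4 6 3
8 2 5

After move 10 (L):
0 1 7
4 6 3
8 2 5

After move 11 (R):
1 0 7
4 6 3
8 2 5

After move 12 (R):
1 7 0
4 6 3
8 2 5

Answer: 1 7 0
4 6 3
8 2 5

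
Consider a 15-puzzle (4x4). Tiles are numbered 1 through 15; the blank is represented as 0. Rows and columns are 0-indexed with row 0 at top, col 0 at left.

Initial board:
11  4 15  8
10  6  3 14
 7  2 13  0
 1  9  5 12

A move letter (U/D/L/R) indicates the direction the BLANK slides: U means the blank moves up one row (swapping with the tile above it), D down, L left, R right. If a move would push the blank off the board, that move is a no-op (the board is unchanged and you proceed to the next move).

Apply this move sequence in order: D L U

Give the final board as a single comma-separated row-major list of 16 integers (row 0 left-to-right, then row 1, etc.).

After move 1 (D):
11  4 15  8
10  6  3 14
 7  2 13 12
 1  9  5  0

After move 2 (L):
11  4 15  8
10  6  3 14
 7  2 13 12
 1  9  0  5

After move 3 (U):
11  4 15  8
10  6  3 14
 7  2  0 12
 1  9 13  5

Answer: 11, 4, 15, 8, 10, 6, 3, 14, 7, 2, 0, 12, 1, 9, 13, 5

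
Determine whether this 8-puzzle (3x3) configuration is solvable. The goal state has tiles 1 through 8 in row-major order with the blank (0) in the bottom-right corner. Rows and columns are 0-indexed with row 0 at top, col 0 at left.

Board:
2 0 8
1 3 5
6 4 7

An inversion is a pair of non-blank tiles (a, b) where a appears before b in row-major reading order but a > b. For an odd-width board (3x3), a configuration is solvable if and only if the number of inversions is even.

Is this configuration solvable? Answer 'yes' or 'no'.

Inversions (pairs i<j in row-major order where tile[i] > tile[j] > 0): 9
9 is odd, so the puzzle is not solvable.

Answer: no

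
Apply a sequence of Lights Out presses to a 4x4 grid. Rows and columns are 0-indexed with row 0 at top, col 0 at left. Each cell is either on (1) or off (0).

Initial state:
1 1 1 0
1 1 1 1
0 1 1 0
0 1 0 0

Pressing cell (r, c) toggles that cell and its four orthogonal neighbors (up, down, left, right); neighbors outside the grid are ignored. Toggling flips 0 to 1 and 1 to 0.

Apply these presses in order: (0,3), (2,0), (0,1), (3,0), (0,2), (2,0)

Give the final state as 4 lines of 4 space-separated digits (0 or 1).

After press 1 at (0,3):
1 1 0 1
1 1 1 0
0 1 1 0
0 1 0 0

After press 2 at (2,0):
1 1 0 1
0 1 1 0
1 0 1 0
1 1 0 0

After press 3 at (0,1):
0 0 1 1
0 0 1 0
1 0 1 0
1 1 0 0

After press 4 at (3,0):
0 0 1 1
0 0 1 0
0 0 1 0
0 0 0 0

After press 5 at (0,2):
0 1 0 0
0 0 0 0
0 0 1 0
0 0 0 0

After press 6 at (2,0):
0 1 0 0
1 0 0 0
1 1 1 0
1 0 0 0

Answer: 0 1 0 0
1 0 0 0
1 1 1 0
1 0 0 0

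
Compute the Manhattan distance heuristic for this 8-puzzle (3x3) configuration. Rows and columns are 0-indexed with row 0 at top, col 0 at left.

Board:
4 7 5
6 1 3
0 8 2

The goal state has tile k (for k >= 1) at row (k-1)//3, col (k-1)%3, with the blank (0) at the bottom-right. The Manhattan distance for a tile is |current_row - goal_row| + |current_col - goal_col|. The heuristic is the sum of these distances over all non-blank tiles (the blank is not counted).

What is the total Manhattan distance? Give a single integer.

Answer: 14

Derivation:
Tile 4: (0,0)->(1,0) = 1
Tile 7: (0,1)->(2,0) = 3
Tile 5: (0,2)->(1,1) = 2
Tile 6: (1,0)->(1,2) = 2
Tile 1: (1,1)->(0,0) = 2
Tile 3: (1,2)->(0,2) = 1
Tile 8: (2,1)->(2,1) = 0
Tile 2: (2,2)->(0,1) = 3
Sum: 1 + 3 + 2 + 2 + 2 + 1 + 0 + 3 = 14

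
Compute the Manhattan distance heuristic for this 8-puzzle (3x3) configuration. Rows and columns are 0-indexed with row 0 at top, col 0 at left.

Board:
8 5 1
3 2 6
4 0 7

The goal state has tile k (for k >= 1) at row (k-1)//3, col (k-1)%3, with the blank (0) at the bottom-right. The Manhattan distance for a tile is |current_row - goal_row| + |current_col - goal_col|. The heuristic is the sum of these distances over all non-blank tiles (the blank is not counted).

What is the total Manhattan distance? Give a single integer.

Tile 8: at (0,0), goal (2,1), distance |0-2|+|0-1| = 3
Tile 5: at (0,1), goal (1,1), distance |0-1|+|1-1| = 1
Tile 1: at (0,2), goal (0,0), distance |0-0|+|2-0| = 2
Tile 3: at (1,0), goal (0,2), distance |1-0|+|0-2| = 3
Tile 2: at (1,1), goal (0,1), distance |1-0|+|1-1| = 1
Tile 6: at (1,2), goal (1,2), distance |1-1|+|2-2| = 0
Tile 4: at (2,0), goal (1,0), distance |2-1|+|0-0| = 1
Tile 7: at (2,2), goal (2,0), distance |2-2|+|2-0| = 2
Sum: 3 + 1 + 2 + 3 + 1 + 0 + 1 + 2 = 13

Answer: 13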